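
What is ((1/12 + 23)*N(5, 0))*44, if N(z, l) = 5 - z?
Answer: 0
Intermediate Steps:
((1/12 + 23)*N(5, 0))*44 = ((1/12 + 23)*(5 - 1*5))*44 = ((1/12 + 23)*(5 - 5))*44 = ((277/12)*0)*44 = 0*44 = 0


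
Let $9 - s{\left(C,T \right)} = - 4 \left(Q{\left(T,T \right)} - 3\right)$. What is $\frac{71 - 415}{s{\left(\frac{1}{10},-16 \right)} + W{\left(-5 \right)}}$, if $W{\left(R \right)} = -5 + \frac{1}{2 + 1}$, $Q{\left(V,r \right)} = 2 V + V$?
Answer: $\frac{1032}{599} \approx 1.7229$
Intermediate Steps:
$Q{\left(V,r \right)} = 3 V$
$s{\left(C,T \right)} = -3 + 12 T$ ($s{\left(C,T \right)} = 9 - - 4 \left(3 T - 3\right) = 9 - - 4 \left(-3 + 3 T\right) = 9 - \left(12 - 12 T\right) = 9 + \left(-12 + 12 T\right) = -3 + 12 T$)
$W{\left(R \right)} = - \frac{14}{3}$ ($W{\left(R \right)} = -5 + \frac{1}{3} = - \frac{14}{3}$)
$\frac{71 - 415}{s{\left(\frac{1}{10},-16 \right)} + W{\left(-5 \right)}} = \frac{71 - 415}{\left(-3 + 12 \left(-16\right)\right) - \frac{14}{3}} = - \frac{344}{\left(-3 - 192\right) - \frac{14}{3}} = - \frac{344}{-195 - \frac{14}{3}} = - \frac{344}{- \frac{599}{3}} = \left(-344\right) \left(- \frac{3}{599}\right) = \frac{1032}{599}$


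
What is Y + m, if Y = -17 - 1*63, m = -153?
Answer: -233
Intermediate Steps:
Y = -80 (Y = -17 - 63 = -80)
Y + m = -80 - 153 = -233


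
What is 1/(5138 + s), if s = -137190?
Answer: -1/132052 ≈ -7.5728e-6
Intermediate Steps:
1/(5138 + s) = 1/(5138 - 137190) = 1/(-132052) = -1/132052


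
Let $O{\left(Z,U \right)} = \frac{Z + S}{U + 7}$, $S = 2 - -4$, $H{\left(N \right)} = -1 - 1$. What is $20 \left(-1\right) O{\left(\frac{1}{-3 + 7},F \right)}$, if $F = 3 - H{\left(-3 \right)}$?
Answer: $- \frac{125}{12} \approx -10.417$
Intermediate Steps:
$H{\left(N \right)} = -2$
$F = 5$ ($F = 3 - -2 = 3 + 2 = 5$)
$S = 6$ ($S = 2 + 4 = 6$)
$O{\left(Z,U \right)} = \frac{6 + Z}{7 + U}$ ($O{\left(Z,U \right)} = \frac{Z + 6}{U + 7} = \frac{6 + Z}{7 + U}$)
$20 \left(-1\right) O{\left(\frac{1}{-3 + 7},F \right)} = 20 \left(-1\right) \frac{6 + \frac{1}{-3 + 7}}{7 + 5} = - 20 \frac{6 + \frac{1}{4}}{12} = - 20 \cdot \frac{1}{12} \cdot \frac{25}{4} = \left(-20\right) \frac{25}{48} = - \frac{125}{12}$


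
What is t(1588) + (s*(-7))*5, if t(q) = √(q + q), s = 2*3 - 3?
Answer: -105 + 2*√794 ≈ -48.644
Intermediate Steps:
s = 3 (s = 6 - 3 = 3)
t(q) = √2*√q (t(q) = √(2*q) = √2*√q)
t(1588) + (s*(-7))*5 = √2*√1588 + (3*(-7))*5 = √2*(2*√397) - 21*5 = 2*√794 - 105 = -105 + 2*√794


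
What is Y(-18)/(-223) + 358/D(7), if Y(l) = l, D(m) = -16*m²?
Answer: -32861/87416 ≈ -0.37592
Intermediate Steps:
Y(-18)/(-223) + 358/D(7) = -18/(-223) + 358/((-16*7²)) = -18*(-1/223) + 358/((-16*49)) = 18/223 + 358/(-784) = 18/223 + 358*(-1/784) = 18/223 - 179/392 = -32861/87416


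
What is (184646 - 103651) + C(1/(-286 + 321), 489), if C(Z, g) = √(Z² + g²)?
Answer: 80995 + √292923226/35 ≈ 81484.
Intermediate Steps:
(184646 - 103651) + C(1/(-286 + 321), 489) = (184646 - 103651) + √((1/(-286 + 321))² + 489²) = 80995 + √((1/35)² + 239121) = 80995 + √(1/1225 + 239121) = 80995 + √(292923226/1225) = 80995 + √292923226/35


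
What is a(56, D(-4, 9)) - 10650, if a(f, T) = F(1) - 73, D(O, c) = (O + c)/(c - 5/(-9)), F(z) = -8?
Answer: -10731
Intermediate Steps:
D(O, c) = (O + c)/(5/9 + c) (D(O, c) = (O + c)/(c - 5*(-⅑)) = (O + c)/(c + 5/9) = (O + c)/(5/9 + c))
a(f, T) = -81 (a(f, T) = -8 - 73 = -81)
a(56, D(-4, 9)) - 10650 = -81 - 10650 = -10731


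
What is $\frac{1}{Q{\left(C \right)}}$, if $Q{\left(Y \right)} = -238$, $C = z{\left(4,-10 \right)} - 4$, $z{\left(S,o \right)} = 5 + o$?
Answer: $- \frac{1}{238} \approx -0.0042017$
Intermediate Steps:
$C = -9$ ($C = \left(5 - 10\right) - 4 = -5 - 4 = -9$)
$\frac{1}{Q{\left(C \right)}} = \frac{1}{-238} = - \frac{1}{238}$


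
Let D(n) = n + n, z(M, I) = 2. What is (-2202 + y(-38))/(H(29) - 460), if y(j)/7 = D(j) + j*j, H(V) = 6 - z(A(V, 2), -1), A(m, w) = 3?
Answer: -1229/76 ≈ -16.171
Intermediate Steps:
D(n) = 2*n
H(V) = 4 (H(V) = 6 - 1*2 = 6 - 2 = 4)
y(j) = 7*j**2 + 14*j (y(j) = 7*(2*j + j*j) = 7*(2*j + j**2) = 7*(j**2 + 2*j) = 7*j**2 + 14*j)
(-2202 + y(-38))/(H(29) - 460) = (-2202 + 7*(-38)*(2 - 38))/(4 - 460) = (-2202 + 7*(-38)*(-36))/(-456) = (-2202 + 9576)*(-1/456) = 7374*(-1/456) = -1229/76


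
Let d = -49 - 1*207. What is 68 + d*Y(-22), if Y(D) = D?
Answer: 5700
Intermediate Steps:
d = -256 (d = -49 - 207 = -256)
68 + d*Y(-22) = 68 - 256*(-22) = 68 + 5632 = 5700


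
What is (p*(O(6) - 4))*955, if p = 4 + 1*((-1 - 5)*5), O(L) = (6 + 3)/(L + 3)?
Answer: 74490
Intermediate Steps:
O(L) = 9/(3 + L)
p = -26 (p = 4 + 1*(-6*5) = 4 + 1*(-30) = 4 - 30 = -26)
(p*(O(6) - 4))*955 = -26*(9/(3 + 6) - 4)*955 = -26*(9/9 - 4)*955 = -26*(9*(1/9) - 4)*955 = -26*(1 - 4)*955 = -26*(-3)*955 = 78*955 = 74490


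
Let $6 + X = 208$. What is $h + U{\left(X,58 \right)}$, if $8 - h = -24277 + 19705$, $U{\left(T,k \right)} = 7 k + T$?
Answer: $5188$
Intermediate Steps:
$X = 202$ ($X = -6 + 208 = 202$)
$U{\left(T,k \right)} = T + 7 k$
$h = 4580$ ($h = 8 - \left(-24277 + 19705\right) = 8 - -4572 = 8 + 4572 = 4580$)
$h + U{\left(X,58 \right)} = 4580 + \left(202 + 7 \cdot 58\right) = 4580 + \left(202 + 406\right) = 4580 + 608 = 5188$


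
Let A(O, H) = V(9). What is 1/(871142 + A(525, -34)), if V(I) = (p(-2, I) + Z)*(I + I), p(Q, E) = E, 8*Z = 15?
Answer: 4/3485351 ≈ 1.1477e-6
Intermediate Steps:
Z = 15/8 (Z = (1/8)*15 = 15/8 ≈ 1.8750)
V(I) = 2*I*(15/8 + I) (V(I) = (I + 15/8)*(I + I) = (15/8 + I)*(2*I) = 2*I*(15/8 + I))
A(O, H) = 783/4 (A(O, H) = (1/4)*9*(15 + 8*9) = (1/4)*9*(15 + 72) = (1/4)*9*87 = 783/4)
1/(871142 + A(525, -34)) = 1/(871142 + 783/4) = 1/(3485351/4) = 4/3485351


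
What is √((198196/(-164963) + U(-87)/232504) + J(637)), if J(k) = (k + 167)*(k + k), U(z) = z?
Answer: √376702867172944886745506926/19177278676 ≈ 1012.1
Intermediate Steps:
J(k) = 2*k*(167 + k) (J(k) = (167 + k)*(2*k) = 2*k*(167 + k))
√((198196/(-164963) + U(-87)/232504) + J(637)) = √((198196/(-164963) - 87/232504) + 2*637*(167 + 637)) = √((198196*(-1/164963) - 87*1/232504) + 2*637*804) = √((-198196/164963 - 87/232504) + 1024296) = √(-46095714565/38354557352 + 1024296) = √(39286373581709627/38354557352) = √376702867172944886745506926/19177278676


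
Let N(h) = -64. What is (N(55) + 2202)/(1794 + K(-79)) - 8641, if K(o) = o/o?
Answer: -15508457/1795 ≈ -8639.8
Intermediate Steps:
K(o) = 1
(N(55) + 2202)/(1794 + K(-79)) - 8641 = (-64 + 2202)/(1794 + 1) - 8641 = 2138/1795 - 8641 = -15508457/1795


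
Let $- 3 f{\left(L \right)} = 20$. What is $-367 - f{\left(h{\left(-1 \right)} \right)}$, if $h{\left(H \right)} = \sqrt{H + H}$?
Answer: $- \frac{1081}{3} \approx -360.33$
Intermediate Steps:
$h{\left(H \right)} = \sqrt{2} \sqrt{H}$ ($h{\left(H \right)} = \sqrt{2 H} = \sqrt{2} \sqrt{H}$)
$f{\left(L \right)} = - \frac{20}{3}$ ($f{\left(L \right)} = \left(- \frac{1}{3}\right) 20 = - \frac{20}{3}$)
$-367 - f{\left(h{\left(-1 \right)} \right)} = -367 - - \frac{20}{3} = -367 + \frac{20}{3} = - \frac{1081}{3}$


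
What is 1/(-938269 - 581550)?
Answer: -1/1519819 ≈ -6.5797e-7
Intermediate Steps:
1/(-938269 - 581550) = 1/(-1519819) = -1/1519819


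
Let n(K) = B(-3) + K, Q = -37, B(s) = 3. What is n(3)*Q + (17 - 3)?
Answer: -208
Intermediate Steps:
n(K) = 3 + K
n(3)*Q + (17 - 3) = (3 + 3)*(-37) + (17 - 3) = 6*(-37) + 14 = -222 + 14 = -208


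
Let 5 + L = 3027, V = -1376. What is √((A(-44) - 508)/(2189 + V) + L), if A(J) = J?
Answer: √221888838/271 ≈ 54.967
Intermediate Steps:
L = 3022 (L = -5 + 3027 = 3022)
√((A(-44) - 508)/(2189 + V) + L) = √((-44 - 508)/(2189 - 1376) + 3022) = √(-552/813 + 3022) = √(-552*1/813 + 3022) = √(-184/271 + 3022) = √(818778/271) = √221888838/271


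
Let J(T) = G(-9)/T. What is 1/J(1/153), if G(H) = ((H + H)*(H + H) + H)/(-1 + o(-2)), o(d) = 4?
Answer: 1/16065 ≈ 6.2247e-5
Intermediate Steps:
G(H) = H/3 + 4*H²/3 (G(H) = ((H + H)*(H + H) + H)/(-1 + 4) = ((2*H)*(2*H) + H)/3 = (4*H² + H)*(⅓) = (H + 4*H²)*(⅓) = H/3 + 4*H²/3)
J(T) = 105/T (J(T) = ((⅓)*(-9)*(1 + 4*(-9)))/T = ((⅓)*(-9)*(1 - 36))/T = ((⅓)*(-9)*(-35))/T = 105/T)
1/J(1/153) = 1/(105/(1/153)) = 1/(105*153) = 1/16065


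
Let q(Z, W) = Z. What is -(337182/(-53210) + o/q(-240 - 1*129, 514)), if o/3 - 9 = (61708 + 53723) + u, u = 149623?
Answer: 7072737808/3272415 ≈ 2161.3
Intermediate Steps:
o = 795189 (o = 27 + 3*((61708 + 53723) + 149623) = 27 + 3*(115431 + 149623) = 27 + 3*265054 = 27 + 795162 = 795189)
-(337182/(-53210) + o/q(-240 - 1*129, 514)) = -(337182/(-53210) + 795189/(-240 - 1*129)) = -(337182*(-1/53210) + 795189/(-240 - 129)) = -(-168591/26605 + 795189/(-369)) = -(-168591/26605 + 795189*(-1/369)) = -(-168591/26605 - 265063/123) = -1*(-7072737808/3272415) = 7072737808/3272415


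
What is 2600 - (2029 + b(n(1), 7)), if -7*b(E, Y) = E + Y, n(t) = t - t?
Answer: 572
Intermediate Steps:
n(t) = 0
b(E, Y) = -E/7 - Y/7 (b(E, Y) = -(E + Y)/7 = -E/7 - Y/7)
2600 - (2029 + b(n(1), 7)) = 2600 - (2029 + (-⅐*0 - ⅐*7)) = 2600 - (2029 + (0 - 1)) = 2600 - (2029 - 1) = 2600 - 1*2028 = 2600 - 2028 = 572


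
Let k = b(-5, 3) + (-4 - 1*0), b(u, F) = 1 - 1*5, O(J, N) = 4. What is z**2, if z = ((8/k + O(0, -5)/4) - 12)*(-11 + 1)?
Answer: 14400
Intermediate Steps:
b(u, F) = -4 (b(u, F) = 1 - 5 = -4)
k = -8 (k = -4 + (-4 - 1*0) = -4 + (-4 + 0) = -4 - 4 = -8)
z = 120 (z = ((8/(-8) + 4/4) - 12)*(-11 + 1) = ((8*(-1/8) + 4*(1/4)) - 12)*(-10) = ((-1 + 1) - 12)*(-10) = (0 - 12)*(-10) = -12*(-10) = 120)
z**2 = 120**2 = 14400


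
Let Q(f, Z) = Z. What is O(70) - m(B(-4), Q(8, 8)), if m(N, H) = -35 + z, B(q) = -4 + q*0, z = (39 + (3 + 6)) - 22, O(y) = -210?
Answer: -201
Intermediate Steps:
z = 26 (z = (39 + 9) - 22 = 48 - 22 = 26)
B(q) = -4 (B(q) = -4 + 0 = -4)
m(N, H) = -9 (m(N, H) = -35 + 26 = -9)
O(70) - m(B(-4), Q(8, 8)) = -210 - 1*(-9) = -210 + 9 = -201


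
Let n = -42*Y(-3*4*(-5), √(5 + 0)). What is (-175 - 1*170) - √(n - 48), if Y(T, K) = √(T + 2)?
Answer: -345 - I*√(48 + 42*√62) ≈ -345.0 - 19.46*I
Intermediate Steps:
Y(T, K) = √(2 + T)
n = -42*√62 (n = -42*√(2 - 3*4*(-5)) = -42*√(2 - 12*(-5)) = -42*√(2 + 60) = -42*√62 ≈ -330.71)
(-175 - 1*170) - √(n - 48) = (-175 - 1*170) - √(-42*√62 - 48) = (-175 - 170) - √(-48 - 42*√62) = -345 - √(-48 - 42*√62)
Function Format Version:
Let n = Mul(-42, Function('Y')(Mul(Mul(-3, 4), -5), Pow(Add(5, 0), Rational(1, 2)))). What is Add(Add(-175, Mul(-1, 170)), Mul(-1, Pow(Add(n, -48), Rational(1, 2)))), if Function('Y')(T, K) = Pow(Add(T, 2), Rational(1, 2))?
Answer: Add(-345, Mul(-1, I, Pow(Add(48, Mul(42, Pow(62, Rational(1, 2)))), Rational(1, 2)))) ≈ Add(-345.00, Mul(-19.460, I))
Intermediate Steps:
Function('Y')(T, K) = Pow(Add(2, T), Rational(1, 2))
n = Mul(-42, Pow(62, Rational(1, 2))) (n = Mul(-42, Pow(Add(2, Mul(Mul(-3, 4), -5)), Rational(1, 2))) = Mul(-42, Pow(Add(2, Mul(-12, -5)), Rational(1, 2))) = Mul(-42, Pow(Add(2, 60), Rational(1, 2))) = Mul(-42, Pow(62, Rational(1, 2))) ≈ -330.71)
Add(Add(-175, Mul(-1, 170)), Mul(-1, Pow(Add(n, -48), Rational(1, 2)))) = Add(Add(-175, Mul(-1, 170)), Mul(-1, Pow(Add(Mul(-42, Pow(62, Rational(1, 2))), -48), Rational(1, 2)))) = Add(Add(-175, -170), Mul(-1, Pow(Add(-48, Mul(-42, Pow(62, Rational(1, 2)))), Rational(1, 2)))) = Add(-345, Mul(-1, Pow(Add(-48, Mul(-42, Pow(62, Rational(1, 2)))), Rational(1, 2))))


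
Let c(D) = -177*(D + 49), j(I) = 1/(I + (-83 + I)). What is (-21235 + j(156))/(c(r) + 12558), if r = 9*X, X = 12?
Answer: 1620938/1162633 ≈ 1.3942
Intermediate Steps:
r = 108 (r = 9*12 = 108)
j(I) = 1/(-83 + 2*I)
c(D) = -8673 - 177*D (c(D) = -177*(49 + D) = -8673 - 177*D)
(-21235 + j(156))/(c(r) + 12558) = (-21235 + 1/(-83 + 2*156))/((-8673 - 177*108) + 12558) = (-21235 + 1/(-83 + 312))/((-8673 - 19116) + 12558) = (-21235 + 1/229)/(-27789 + 12558) = (-21235 + 1/229)/(-15231) = -4862814/229*(-1/15231) = 1620938/1162633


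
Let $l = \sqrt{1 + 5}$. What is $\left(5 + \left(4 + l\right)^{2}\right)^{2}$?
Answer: $1113 + 432 \sqrt{6} \approx 2171.2$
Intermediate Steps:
$l = \sqrt{6} \approx 2.4495$
$\left(5 + \left(4 + l\right)^{2}\right)^{2} = \left(5 + \left(4 + \sqrt{6}\right)^{2}\right)^{2}$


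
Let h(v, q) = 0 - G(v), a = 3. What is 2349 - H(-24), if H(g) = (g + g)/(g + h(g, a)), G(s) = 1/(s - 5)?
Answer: 1631163/695 ≈ 2347.0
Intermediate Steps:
G(s) = 1/(-5 + s)
h(v, q) = -1/(-5 + v) (h(v, q) = 0 - 1/(-5 + v) = -1/(-5 + v))
H(g) = 2*g/(g - 1/(-5 + g)) (H(g) = (g + g)/(g - 1/(-5 + g)) = (2*g)/(g - 1/(-5 + g)) = 2*g/(g - 1/(-5 + g)))
2349 - H(-24) = 2349 - 2*(-24)*(-5 - 24)/(-1 - 24*(-5 - 24)) = 2349 - 2*(-24)*(-29)/(-1 - 24*(-29)) = 2349 - 2*(-24)*(-29)/(-1 + 696) = 2349 - 2*(-24)*(-29)/695 = 2349 - 1*1392/695 = 2349 - 1392/695 = 1631163/695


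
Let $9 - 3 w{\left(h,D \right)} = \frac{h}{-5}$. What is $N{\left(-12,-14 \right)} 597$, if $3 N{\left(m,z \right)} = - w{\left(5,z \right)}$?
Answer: $- \frac{1990}{3} \approx -663.33$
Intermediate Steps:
$w{\left(h,D \right)} = 3 + \frac{h}{15}$ ($w{\left(h,D \right)} = 3 - \frac{h \frac{1}{-5}}{3} = 3 - \frac{h \left(- \frac{1}{5}\right)}{3} = 3 - \frac{\left(- \frac{1}{5}\right) h}{3} = 3 + \frac{h}{15}$)
$N{\left(m,z \right)} = - \frac{10}{9}$ ($N{\left(m,z \right)} = \frac{\left(-1\right) \left(3 + \frac{1}{15} \cdot 5\right)}{3} = \frac{\left(-1\right) \left(3 + \frac{1}{3}\right)}{3} = \frac{\left(-1\right) \frac{10}{3}}{3} = \frac{1}{3} \left(- \frac{10}{3}\right) = - \frac{10}{9}$)
$N{\left(-12,-14 \right)} 597 = \left(- \frac{10}{9}\right) 597 = - \frac{1990}{3}$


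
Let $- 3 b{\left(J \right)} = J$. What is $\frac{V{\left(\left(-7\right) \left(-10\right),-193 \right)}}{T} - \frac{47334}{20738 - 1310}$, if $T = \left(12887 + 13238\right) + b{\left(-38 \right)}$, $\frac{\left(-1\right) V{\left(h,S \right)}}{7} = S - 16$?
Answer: $- \frac{31809925}{13363226} \approx -2.3804$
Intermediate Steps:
$b{\left(J \right)} = - \frac{J}{3}$
$V{\left(h,S \right)} = 112 - 7 S$ ($V{\left(h,S \right)} = - 7 \left(S - 16\right) = - 7 \left(-16 + S\right) = 112 - 7 S$)
$T = \frac{78413}{3}$ ($T = \left(12887 + 13238\right) - - \frac{38}{3} = 26125 + \frac{38}{3} = \frac{78413}{3} \approx 26138.0$)
$\frac{V{\left(\left(-7\right) \left(-10\right),-193 \right)}}{T} - \frac{47334}{20738 - 1310} = \frac{112 - -1351}{\frac{78413}{3}} - \frac{47334}{20738 - 1310} = \left(112 + 1351\right) \frac{3}{78413} - \frac{47334}{20738 - 1310} = 1463 \cdot \frac{3}{78413} - \frac{47334}{19428} = \frac{231}{4127} - \frac{7889}{3238} = - \frac{31809925}{13363226}$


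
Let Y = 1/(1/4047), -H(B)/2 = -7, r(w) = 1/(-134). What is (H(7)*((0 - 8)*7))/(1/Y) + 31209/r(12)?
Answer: -7354854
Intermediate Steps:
r(w) = -1/134
H(B) = 14 (H(B) = -2*(-7) = 14)
Y = 4047 (Y = 1/(1/4047) = 4047)
(H(7)*((0 - 8)*7))/(1/Y) + 31209/r(12) = (14*((0 - 8)*7))/(1/4047) + 31209/(-1/134) = (14*(-8*7))/(1/4047) + 31209*(-134) = (14*(-56))*4047 - 4182006 = -784*4047 - 4182006 = -3172848 - 4182006 = -7354854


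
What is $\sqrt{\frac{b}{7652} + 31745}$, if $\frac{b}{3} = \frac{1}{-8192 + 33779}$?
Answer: $\frac{\sqrt{33803486171902208397}}{32631954} \approx 178.17$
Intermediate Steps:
$b = \frac{1}{8529}$ ($b = \frac{3}{-8192 + 33779} = \frac{3}{25587} = 3 \cdot \frac{1}{25587} = \frac{1}{8529} \approx 0.00011725$)
$\sqrt{\frac{b}{7652} + 31745} = \sqrt{\frac{1}{8529 \cdot 7652} + 31745} = \sqrt{\frac{1}{8529} \cdot \frac{1}{7652} + 31745} = \sqrt{\frac{1}{65263908} + 31745} = \sqrt{\frac{2071802759461}{65263908}} = \frac{\sqrt{33803486171902208397}}{32631954}$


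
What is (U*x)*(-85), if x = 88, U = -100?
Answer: 748000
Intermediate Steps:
(U*x)*(-85) = -100*88*(-85) = -8800*(-85) = 748000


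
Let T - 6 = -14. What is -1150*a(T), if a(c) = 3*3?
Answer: -10350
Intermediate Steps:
T = -8 (T = 6 - 14 = -8)
a(c) = 9
-1150*a(T) = -1150*9 = -10350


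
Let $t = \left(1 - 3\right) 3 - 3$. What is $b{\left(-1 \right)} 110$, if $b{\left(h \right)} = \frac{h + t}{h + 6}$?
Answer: $-220$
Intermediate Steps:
$t = -9$ ($t = \left(-2\right) 3 - 3 = -6 - 3 = -9$)
$b{\left(h \right)} = \frac{-9 + h}{6 + h}$ ($b{\left(h \right)} = \frac{h - 9}{h + 6} = \frac{-9 + h}{6 + h}$)
$b{\left(-1 \right)} 110 = \frac{-9 - 1}{6 - 1} \cdot 110 = \frac{1}{5} \left(-10\right) 110 = \left(-2\right) 110 = -220$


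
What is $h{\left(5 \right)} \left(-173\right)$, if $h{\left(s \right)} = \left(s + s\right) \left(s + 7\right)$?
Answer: $-20760$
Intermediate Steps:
$h{\left(s \right)} = 2 s \left(7 + s\right)$
$h{\left(5 \right)} \left(-173\right) = 2 \cdot 5 \left(7 + 5\right) \left(-173\right) = 2 \cdot 5 \cdot 12 \left(-173\right) = 120 \left(-173\right) = -20760$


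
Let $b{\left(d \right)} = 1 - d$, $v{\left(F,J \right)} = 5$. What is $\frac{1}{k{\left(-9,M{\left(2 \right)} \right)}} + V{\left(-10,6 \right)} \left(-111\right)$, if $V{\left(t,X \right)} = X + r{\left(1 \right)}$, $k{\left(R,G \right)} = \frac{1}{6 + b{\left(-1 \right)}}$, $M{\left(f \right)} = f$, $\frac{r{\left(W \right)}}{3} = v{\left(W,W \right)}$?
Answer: $-2323$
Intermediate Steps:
$r{\left(W \right)} = 15$ ($r{\left(W \right)} = 3 \cdot 5 = 15$)
$k{\left(R,G \right)} = \frac{1}{8}$ ($k{\left(R,G \right)} = \frac{1}{6 + \left(1 - -1\right)} = \frac{1}{6 + \left(1 + 1\right)} = \frac{1}{6 + 2} = \frac{1}{8}$)
$V{\left(t,X \right)} = 15 + X$ ($V{\left(t,X \right)} = X + 15 = 15 + X$)
$\frac{1}{k{\left(-9,M{\left(2 \right)} \right)}} + V{\left(-10,6 \right)} \left(-111\right) = \frac{1}{\frac{1}{8}} + \left(15 + 6\right) \left(-111\right) = 8 + 21 \left(-111\right) = 8 - 2331 = -2323$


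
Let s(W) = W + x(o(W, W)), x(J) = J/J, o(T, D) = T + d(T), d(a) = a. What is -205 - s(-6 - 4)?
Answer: -196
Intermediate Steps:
o(T, D) = 2*T (o(T, D) = T + T = 2*T)
x(J) = 1
s(W) = 1 + W (s(W) = W + 1 = 1 + W)
-205 - s(-6 - 4) = -205 - (1 + (-6 - 4)) = -205 - (1 - 10) = -205 - 1*(-9) = -205 + 9 = -196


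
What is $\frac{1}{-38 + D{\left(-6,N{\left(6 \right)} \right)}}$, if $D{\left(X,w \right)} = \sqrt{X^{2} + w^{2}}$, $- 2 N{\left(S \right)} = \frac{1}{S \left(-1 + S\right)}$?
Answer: $- \frac{136800}{5068799} - \frac{60 \sqrt{129601}}{5068799} \approx -0.03125$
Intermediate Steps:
$N{\left(S \right)} = - \frac{1}{2 S \left(-1 + S\right)}$
$\frac{1}{-38 + D{\left(-6,N{\left(6 \right)} \right)}} = \frac{1}{-38 + \sqrt{\left(-6\right)^{2} + \left(- \frac{1}{2 \cdot 6 \left(-1 + 6\right)}\right)^{2}}} = \frac{1}{-38 + \sqrt{36 + \left(\left(- \frac{1}{2}\right) \frac{1}{6} \cdot \frac{1}{5}\right)^{2}}} = \frac{1}{-38 + \sqrt{36 + \left(- \frac{1}{60}\right)^{2}}} = \frac{1}{-38 + \sqrt{36 + \frac{1}{3600}}} = \frac{1}{-38 + \sqrt{\frac{129601}{3600}}} = \frac{1}{-38 + \frac{\sqrt{129601}}{60}}$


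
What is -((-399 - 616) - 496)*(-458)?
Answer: -692038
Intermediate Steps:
-((-399 - 616) - 496)*(-458) = -(-1015 - 496)*(-458) = -(-1511)*(-458) = -1*692038 = -692038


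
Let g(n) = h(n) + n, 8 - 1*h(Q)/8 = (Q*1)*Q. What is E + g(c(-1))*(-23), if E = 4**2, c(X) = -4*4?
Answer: 46016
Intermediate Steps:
c(X) = -16
E = 16
h(Q) = 64 - 8*Q**2 (h(Q) = 64 - 8*Q*1*Q = 64 - 8*Q*Q = 64 - 8*Q**2)
g(n) = 64 + n - 8*n**2 (g(n) = (64 - 8*n**2) + n = 64 + n - 8*n**2)
E + g(c(-1))*(-23) = 16 + (64 - 16 - 8*(-16)**2)*(-23) = 16 + (64 - 16 - 8*256)*(-23) = 16 + (64 - 16 - 2048)*(-23) = 16 - 2000*(-23) = 16 + 46000 = 46016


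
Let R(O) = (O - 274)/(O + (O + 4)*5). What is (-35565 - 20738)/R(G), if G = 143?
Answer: 49434034/131 ≈ 3.7736e+5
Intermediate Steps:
R(O) = (-274 + O)/(20 + 6*O) (R(O) = (-274 + O)/(O + (4 + O)*5) = (-274 + O)/(O + (20 + 5*O)) = (-274 + O)/(20 + 6*O))
(-35565 - 20738)/R(G) = (-35565 - 20738)/(((-274 + 143)/(2*(10 + 3*143)))) = -56303/((½)*(-131)/(10 + 429)) = -56303/((½)*(-131)/439) = -56303/((½)*(1/439)*(-131)) = -56303/(-131/878) = -56303*(-878/131) = 49434034/131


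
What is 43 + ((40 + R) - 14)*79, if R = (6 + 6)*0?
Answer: 2097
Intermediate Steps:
R = 0 (R = 12*0 = 0)
43 + ((40 + R) - 14)*79 = 43 + ((40 + 0) - 14)*79 = 43 + (40 - 14)*79 = 43 + 26*79 = 43 + 2054 = 2097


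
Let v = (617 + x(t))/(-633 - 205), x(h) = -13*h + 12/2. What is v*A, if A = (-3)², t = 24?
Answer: -2799/838 ≈ -3.3401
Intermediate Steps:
x(h) = 6 - 13*h (x(h) = -13*h + 12*(½) = -13*h + 6 = 6 - 13*h)
A = 9
v = -311/838 (v = (617 + (6 - 13*24))/(-633 - 205) = (617 + (6 - 312))/(-838) = (617 - 306)*(-1/838) = 311*(-1/838) = -311/838 ≈ -0.37112)
v*A = -311/838*9 = -2799/838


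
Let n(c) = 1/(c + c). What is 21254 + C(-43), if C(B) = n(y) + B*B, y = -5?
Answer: 231029/10 ≈ 23103.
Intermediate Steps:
n(c) = 1/(2*c)
C(B) = -⅒ + B² (C(B) = (½)/(-5) + B*B = (½)*(-⅕) + B² = -⅒ + B²)
21254 + C(-43) = 21254 + (-⅒ + (-43)²) = 21254 + (-⅒ + 1849) = 21254 + 18489/10 = 231029/10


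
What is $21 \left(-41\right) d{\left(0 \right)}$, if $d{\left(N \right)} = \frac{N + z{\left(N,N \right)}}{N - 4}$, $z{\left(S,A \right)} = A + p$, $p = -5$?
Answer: $- \frac{4305}{4} \approx -1076.3$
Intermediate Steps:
$z{\left(S,A \right)} = -5 + A$ ($z{\left(S,A \right)} = A - 5 = -5 + A$)
$d{\left(N \right)} = \frac{-5 + 2 N}{-4 + N}$ ($d{\left(N \right)} = \frac{N + \left(-5 + N\right)}{N - 4} = \frac{-5 + 2 N}{-4 + N}$)
$21 \left(-41\right) d{\left(0 \right)} = 21 \left(-41\right) \frac{-5 + 2 \cdot 0}{-4 + 0} = - 861 \frac{-5 + 0}{-4} = - 861 \left(\left(- \frac{1}{4}\right) \left(-5\right)\right) = \left(-861\right) \frac{5}{4} = - \frac{4305}{4}$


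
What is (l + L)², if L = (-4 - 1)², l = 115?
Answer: 19600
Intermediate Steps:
L = 25 (L = (-5)² = 25)
(l + L)² = (115 + 25)² = 140² = 19600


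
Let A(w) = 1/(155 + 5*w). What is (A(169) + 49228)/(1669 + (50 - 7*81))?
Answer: 49228001/1152000 ≈ 42.733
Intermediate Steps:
(A(169) + 49228)/(1669 + (50 - 7*81)) = (1/(5*(31 + 169)) + 49228)/(1669 + (50 - 7*81)) = ((⅕)/200 + 49228)/(1669 + (50 - 567)) = ((⅕)*(1/200) + 49228)/(1669 - 517) = (1/1000 + 49228)/1152 = (49228001/1000)*(1/1152) = 49228001/1152000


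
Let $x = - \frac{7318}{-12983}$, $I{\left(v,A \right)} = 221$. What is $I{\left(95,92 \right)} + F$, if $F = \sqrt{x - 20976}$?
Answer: $221 + \frac{i \sqrt{3535583660470}}{12983} \approx 221.0 + 144.83 i$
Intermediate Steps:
$x = \frac{7318}{12983}$ ($x = \left(-7318\right) \left(- \frac{1}{12983}\right) = \frac{7318}{12983} \approx 0.56366$)
$F = \frac{i \sqrt{3535583660470}}{12983}$ ($F = \sqrt{\frac{7318}{12983} - 20976} = \sqrt{- \frac{272324090}{12983}} = \frac{i \sqrt{3535583660470}}{12983} \approx 144.83 i$)
$I{\left(95,92 \right)} + F = 221 + \frac{i \sqrt{3535583660470}}{12983}$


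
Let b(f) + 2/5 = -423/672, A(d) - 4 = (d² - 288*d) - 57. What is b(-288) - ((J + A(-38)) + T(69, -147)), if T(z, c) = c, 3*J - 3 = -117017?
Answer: 90100541/3360 ≈ 26816.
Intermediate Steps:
J = -117014/3 (J = 1 + (⅓)*(-117017) = 1 - 117017/3 = -117014/3 ≈ -39005.)
A(d) = -53 + d² - 288*d (A(d) = 4 + ((d² - 288*d) - 57) = 4 + (-57 + d² - 288*d) = -53 + d² - 288*d)
b(f) = -1153/1120 (b(f) = -⅖ - 423/672 = -⅖ - 423*1/672 = -⅖ - 141/224 = -1153/1120)
b(-288) - ((J + A(-38)) + T(69, -147)) = -1153/1120 - ((-117014/3 + (-53 + (-38)² - 288*(-38))) - 147) = -1153/1120 - ((-117014/3 + (-53 + 1444 + 10944)) - 147) = -1153/1120 - ((-117014/3 + 12335) - 147) = -1153/1120 - (-80009/3 - 147) = -1153/1120 - 1*(-80450/3) = -1153/1120 + 80450/3 = 90100541/3360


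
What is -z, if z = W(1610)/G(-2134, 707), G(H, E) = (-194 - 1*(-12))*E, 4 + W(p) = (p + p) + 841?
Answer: 4057/128674 ≈ 0.031529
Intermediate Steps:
W(p) = 837 + 2*p (W(p) = -4 + ((p + p) + 841) = -4 + (2*p + 841) = -4 + (841 + 2*p) = 837 + 2*p)
G(H, E) = -182*E (G(H, E) = (-194 + 12)*E = -182*E)
z = -4057/128674 (z = (837 + 2*1610)/((-182*707)) = (837 + 3220)/(-128674) = 4057*(-1/128674) = -4057/128674 ≈ -0.031529)
-z = -1*(-4057/128674) = 4057/128674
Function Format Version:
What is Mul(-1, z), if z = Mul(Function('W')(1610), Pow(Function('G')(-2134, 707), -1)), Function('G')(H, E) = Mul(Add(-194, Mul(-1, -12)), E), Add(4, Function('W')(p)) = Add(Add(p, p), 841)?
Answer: Rational(4057, 128674) ≈ 0.031529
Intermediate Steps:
Function('W')(p) = Add(837, Mul(2, p)) (Function('W')(p) = Add(-4, Add(Add(p, p), 841)) = Add(-4, Add(Mul(2, p), 841)) = Add(-4, Add(841, Mul(2, p))) = Add(837, Mul(2, p)))
Function('G')(H, E) = Mul(-182, E) (Function('G')(H, E) = Mul(Add(-194, 12), E) = Mul(-182, E))
z = Rational(-4057, 128674) (z = Mul(Add(837, Mul(2, 1610)), Pow(Mul(-182, 707), -1)) = Mul(Add(837, 3220), Pow(-128674, -1)) = Mul(4057, Rational(-1, 128674)) = Rational(-4057, 128674) ≈ -0.031529)
Mul(-1, z) = Mul(-1, Rational(-4057, 128674)) = Rational(4057, 128674)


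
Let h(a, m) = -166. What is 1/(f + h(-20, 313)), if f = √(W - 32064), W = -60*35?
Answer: -83/30860 - 3*I*√949/30860 ≈ -0.0026896 - 0.0029947*I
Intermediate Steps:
W = -2100
f = 6*I*√949 (f = √(-2100 - 32064) = √(-34164) = 6*I*√949 ≈ 184.83*I)
1/(f + h(-20, 313)) = 1/(6*I*√949 - 166) = 1/(-166 + 6*I*√949)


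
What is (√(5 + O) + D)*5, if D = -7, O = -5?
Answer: -35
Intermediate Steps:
(√(5 + O) + D)*5 = (√(5 - 5) - 7)*5 = (√0 - 7)*5 = (0 - 7)*5 = -7*5 = -35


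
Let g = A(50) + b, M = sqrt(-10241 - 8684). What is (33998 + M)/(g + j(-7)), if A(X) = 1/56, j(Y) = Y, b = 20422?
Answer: 1903888/1143241 + 280*I*sqrt(757)/1143241 ≈ 1.6653 + 0.0067386*I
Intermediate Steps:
M = 5*I*sqrt(757) (M = sqrt(-18925) = 5*I*sqrt(757) ≈ 137.57*I)
A(X) = 1/56
g = 1143633/56 (g = 1/56 + 20422 = 1143633/56 ≈ 20422.)
(33998 + M)/(g + j(-7)) = (33998 + 5*I*sqrt(757))/(1143633/56 - 7) = (33998 + 5*I*sqrt(757))/(1143241/56) = (33998 + 5*I*sqrt(757))*(56/1143241) = 1903888/1143241 + 280*I*sqrt(757)/1143241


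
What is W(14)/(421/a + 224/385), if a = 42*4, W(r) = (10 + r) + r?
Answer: 351120/28531 ≈ 12.307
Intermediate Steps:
W(r) = 10 + 2*r
a = 168
W(14)/(421/a + 224/385) = (10 + 2*14)/(421/168 + 224/385) = (10 + 28)/(421*(1/168) + 224*(1/385)) = 38/(421/168 + 32/55) = 38/(28531/9240) = 38*(9240/28531) = 351120/28531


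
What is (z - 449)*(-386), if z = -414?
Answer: 333118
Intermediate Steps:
(z - 449)*(-386) = (-414 - 449)*(-386) = -863*(-386) = 333118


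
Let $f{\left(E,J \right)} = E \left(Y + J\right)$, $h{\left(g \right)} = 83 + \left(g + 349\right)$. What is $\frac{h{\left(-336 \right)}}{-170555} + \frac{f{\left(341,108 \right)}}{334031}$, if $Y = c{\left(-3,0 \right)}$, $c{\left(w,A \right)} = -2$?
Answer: $\frac{6132814054}{56970657205} \approx 0.10765$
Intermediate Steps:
$h{\left(g \right)} = 432 + g$ ($h{\left(g \right)} = 83 + \left(349 + g\right) = 432 + g$)
$Y = -2$
$f{\left(E,J \right)} = E \left(-2 + J\right)$
$\frac{h{\left(-336 \right)}}{-170555} + \frac{f{\left(341,108 \right)}}{334031} = \frac{432 - 336}{-170555} + \frac{341 \left(-2 + 108\right)}{334031} = 96 \left(- \frac{1}{170555}\right) + 341 \cdot 106 \cdot \frac{1}{334031} = - \frac{96}{170555} + 36146 \cdot \frac{1}{334031} = - \frac{96}{170555} + \frac{36146}{334031} = \frac{6132814054}{56970657205}$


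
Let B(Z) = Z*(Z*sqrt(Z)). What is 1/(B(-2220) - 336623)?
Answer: -336623/53921974278244129 - 9856800*I*sqrt(555)/53921974278244129 ≈ -6.2428e-12 - 4.3064e-9*I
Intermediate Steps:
B(Z) = Z**(5/2) (B(Z) = Z*Z**(3/2) = Z**(5/2))
1/(B(-2220) - 336623) = 1/((-2220)**(5/2) - 336623) = 1/(9856800*I*sqrt(555) - 336623) = 1/(-336623 + 9856800*I*sqrt(555))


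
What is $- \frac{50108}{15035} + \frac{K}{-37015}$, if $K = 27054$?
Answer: $- \frac{452300902}{111304105} \approx -4.0637$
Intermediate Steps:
$- \frac{50108}{15035} + \frac{K}{-37015} = - \frac{50108}{15035} + \frac{27054}{-37015} = \left(-50108\right) \frac{1}{15035} + 27054 \left(- \frac{1}{37015}\right) = - \frac{50108}{15035} - \frac{27054}{37015} = - \frac{452300902}{111304105}$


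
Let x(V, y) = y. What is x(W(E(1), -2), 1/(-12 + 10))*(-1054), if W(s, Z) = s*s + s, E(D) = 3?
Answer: 527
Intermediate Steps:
W(s, Z) = s + s² (W(s, Z) = s² + s = s + s²)
x(W(E(1), -2), 1/(-12 + 10))*(-1054) = -1054/(-12 + 10) = -1054/(-2) = -½*(-1054) = 527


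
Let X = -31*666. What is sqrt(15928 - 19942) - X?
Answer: 20646 + 3*I*sqrt(446) ≈ 20646.0 + 63.356*I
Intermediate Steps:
X = -20646
sqrt(15928 - 19942) - X = sqrt(15928 - 19942) - 1*(-20646) = sqrt(-4014) + 20646 = 3*I*sqrt(446) + 20646 = 20646 + 3*I*sqrt(446)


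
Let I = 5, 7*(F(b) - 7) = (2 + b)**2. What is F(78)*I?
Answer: 32245/7 ≈ 4606.4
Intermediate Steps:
F(b) = 7 + (2 + b)**2/7
F(78)*I = (7 + (2 + 78)**2/7)*5 = (7 + (1/7)*80**2)*5 = (7 + (1/7)*6400)*5 = (7 + 6400/7)*5 = (6449/7)*5 = 32245/7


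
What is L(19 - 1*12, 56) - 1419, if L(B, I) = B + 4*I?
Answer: -1188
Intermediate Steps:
L(19 - 1*12, 56) - 1419 = ((19 - 1*12) + 4*56) - 1419 = ((19 - 12) + 224) - 1419 = (7 + 224) - 1419 = 231 - 1419 = -1188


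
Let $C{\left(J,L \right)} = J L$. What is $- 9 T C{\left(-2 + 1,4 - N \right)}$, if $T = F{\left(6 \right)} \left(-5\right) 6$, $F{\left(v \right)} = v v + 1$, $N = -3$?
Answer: $-69930$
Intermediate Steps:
$F{\left(v \right)} = 1 + v^{2}$ ($F{\left(v \right)} = v^{2} + 1 = 1 + v^{2}$)
$T = -1110$ ($T = \left(1 + 6^{2}\right) \left(-5\right) 6 = \left(1 + 36\right) \left(-5\right) 6 = 37 \left(-5\right) 6 = \left(-185\right) 6 = -1110$)
$- 9 T C{\left(-2 + 1,4 - N \right)} = \left(-9\right) \left(-1110\right) \left(-2 + 1\right) \left(4 - -3\right) = 9990 \left(- (4 + 3)\right) = 9990 \left(\left(-1\right) 7\right) = 9990 \left(-7\right) = -69930$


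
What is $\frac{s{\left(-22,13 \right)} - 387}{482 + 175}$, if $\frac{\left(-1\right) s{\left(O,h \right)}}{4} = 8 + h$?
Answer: $- \frac{157}{219} \approx -0.7169$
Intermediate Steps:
$s{\left(O,h \right)} = -32 - 4 h$ ($s{\left(O,h \right)} = - 4 \left(8 + h\right) = -32 - 4 h$)
$\frac{s{\left(-22,13 \right)} - 387}{482 + 175} = \frac{\left(-32 - 52\right) - 387}{482 + 175} = \frac{\left(-32 - 52\right) - 387}{657} = \left(-84 - 387\right) \frac{1}{657} = \left(-471\right) \frac{1}{657} = - \frac{157}{219}$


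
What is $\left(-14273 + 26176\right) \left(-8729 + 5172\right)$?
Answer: $-42338971$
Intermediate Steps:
$\left(-14273 + 26176\right) \left(-8729 + 5172\right) = 11903 \left(-3557\right) = -42338971$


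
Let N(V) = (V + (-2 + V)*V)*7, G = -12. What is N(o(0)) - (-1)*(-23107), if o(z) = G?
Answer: -22015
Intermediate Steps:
o(z) = -12
N(V) = 7*V + 7*V*(-2 + V) (N(V) = (V + V*(-2 + V))*7 = 7*V + 7*V*(-2 + V))
N(o(0)) - (-1)*(-23107) = 7*(-12)*(-1 - 12) - (-1)*(-23107) = 7*(-12)*(-13) - 1*23107 = 1092 - 23107 = -22015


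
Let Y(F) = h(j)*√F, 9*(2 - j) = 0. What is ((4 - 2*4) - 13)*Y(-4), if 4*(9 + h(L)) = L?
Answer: 289*I ≈ 289.0*I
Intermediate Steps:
j = 2 (j = 2 - ⅑*0 = 2 + 0 = 2)
h(L) = -9 + L/4
Y(F) = -17*√F/2 (Y(F) = (-9 + (¼)*2)*√F = (-9 + ½)*√F = -17*√F/2)
((4 - 2*4) - 13)*Y(-4) = ((4 - 2*4) - 13)*(-17*I) = ((4 - 8) - 13)*(-17*I) = (-4 - 13)*(-17*I) = -(-289)*I = 289*I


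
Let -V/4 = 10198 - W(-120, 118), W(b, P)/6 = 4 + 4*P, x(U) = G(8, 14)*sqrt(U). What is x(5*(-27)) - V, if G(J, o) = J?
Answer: 29368 + 24*I*sqrt(15) ≈ 29368.0 + 92.952*I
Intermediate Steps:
x(U) = 8*sqrt(U)
W(b, P) = 24 + 24*P (W(b, P) = 6*(4 + 4*P) = 24 + 24*P)
V = -29368 (V = -4*(10198 - (24 + 24*118)) = -4*(10198 - (24 + 2832)) = -4*(10198 - 1*2856) = -4*(10198 - 2856) = -4*7342 = -29368)
x(5*(-27)) - V = 8*sqrt(5*(-27)) - 1*(-29368) = 8*sqrt(-135) + 29368 = 8*(3*I*sqrt(15)) + 29368 = 24*I*sqrt(15) + 29368 = 29368 + 24*I*sqrt(15)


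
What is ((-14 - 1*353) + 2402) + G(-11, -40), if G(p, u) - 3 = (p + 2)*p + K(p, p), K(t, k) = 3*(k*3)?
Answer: 2038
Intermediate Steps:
K(t, k) = 9*k (K(t, k) = 3*(3*k) = 9*k)
G(p, u) = 3 + 9*p + p*(2 + p) (G(p, u) = 3 + ((p + 2)*p + 9*p) = 3 + ((2 + p)*p + 9*p) = 3 + (p*(2 + p) + 9*p) = 3 + (9*p + p*(2 + p)) = 3 + 9*p + p*(2 + p))
((-14 - 1*353) + 2402) + G(-11, -40) = ((-14 - 1*353) + 2402) + (3 + (-11)**2 + 11*(-11)) = ((-14 - 353) + 2402) + (3 + 121 - 121) = (-367 + 2402) + 3 = 2035 + 3 = 2038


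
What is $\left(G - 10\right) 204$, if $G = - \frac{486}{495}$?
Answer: $- \frac{123216}{55} \approx -2240.3$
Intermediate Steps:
$G = - \frac{54}{55}$ ($G = \left(-486\right) \frac{1}{495} = - \frac{54}{55} \approx -0.98182$)
$\left(G - 10\right) 204 = \left(- \frac{54}{55} - 10\right) 204 = \left(- \frac{604}{55}\right) 204 = - \frac{123216}{55}$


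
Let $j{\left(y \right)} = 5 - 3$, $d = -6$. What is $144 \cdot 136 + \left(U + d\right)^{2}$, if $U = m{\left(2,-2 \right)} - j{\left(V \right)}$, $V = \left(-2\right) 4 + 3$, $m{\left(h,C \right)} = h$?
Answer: $19620$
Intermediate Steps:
$V = -5$ ($V = -8 + 3 = -5$)
$j{\left(y \right)} = 2$ ($j{\left(y \right)} = 5 - 3 = 2$)
$U = 0$ ($U = 2 - 2 = 0$)
$144 \cdot 136 + \left(U + d\right)^{2} = 144 \cdot 136 + \left(0 - 6\right)^{2} = 19584 + \left(-6\right)^{2} = 19584 + 36 = 19620$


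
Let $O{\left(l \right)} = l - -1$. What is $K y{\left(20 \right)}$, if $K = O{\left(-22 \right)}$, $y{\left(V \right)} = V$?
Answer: $-420$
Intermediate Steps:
$O{\left(l \right)} = 1 + l$ ($O{\left(l \right)} = l + 1 = 1 + l$)
$K = -21$ ($K = 1 - 22 = -21$)
$K y{\left(20 \right)} = \left(-21\right) 20 = -420$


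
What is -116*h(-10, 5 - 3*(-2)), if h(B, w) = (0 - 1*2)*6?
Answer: 1392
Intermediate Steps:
h(B, w) = -12 (h(B, w) = (0 - 2)*6 = -2*6 = -12)
-116*h(-10, 5 - 3*(-2)) = -116*(-12) = 1392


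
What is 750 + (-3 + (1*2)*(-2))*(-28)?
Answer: 946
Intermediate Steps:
750 + (-3 + (1*2)*(-2))*(-28) = 750 + (-3 + 2*(-2))*(-28) = 750 + (-3 - 4)*(-28) = 750 - 7*(-28) = 750 + 196 = 946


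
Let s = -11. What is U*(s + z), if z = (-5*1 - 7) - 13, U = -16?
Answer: 576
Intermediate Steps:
z = -25 (z = (-5 - 7) - 13 = -12 - 13 = -25)
U*(s + z) = -16*(-11 - 25) = -16*(-36) = 576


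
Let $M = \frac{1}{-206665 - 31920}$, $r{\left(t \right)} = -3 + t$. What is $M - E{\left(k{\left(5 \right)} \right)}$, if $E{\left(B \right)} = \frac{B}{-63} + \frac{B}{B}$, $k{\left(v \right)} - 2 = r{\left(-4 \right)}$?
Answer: $- \frac{16223843}{15030855} \approx -1.0794$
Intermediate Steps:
$k{\left(v \right)} = -5$ ($k{\left(v \right)} = 2 - 7 = -5$)
$M = - \frac{1}{238585}$ ($M = \frac{1}{-238585} = - \frac{1}{238585} \approx -4.1914 \cdot 10^{-6}$)
$E{\left(B \right)} = 1 - \frac{B}{63}$ ($E{\left(B \right)} = B \left(- \frac{1}{63}\right) + 1 = - \frac{B}{63} + 1 = 1 - \frac{B}{63}$)
$M - E{\left(k{\left(5 \right)} \right)} = - \frac{1}{238585} - \left(1 - - \frac{5}{63}\right) = - \frac{1}{238585} - \left(1 + \frac{5}{63}\right) = - \frac{1}{238585} - \frac{68}{63} = - \frac{16223843}{15030855}$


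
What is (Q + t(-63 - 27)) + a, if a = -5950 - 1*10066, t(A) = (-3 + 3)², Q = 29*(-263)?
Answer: -23643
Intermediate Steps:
Q = -7627
t(A) = 0 (t(A) = 0² = 0)
a = -16016 (a = -5950 - 10066 = -16016)
(Q + t(-63 - 27)) + a = (-7627 + 0) - 16016 = -7627 - 16016 = -23643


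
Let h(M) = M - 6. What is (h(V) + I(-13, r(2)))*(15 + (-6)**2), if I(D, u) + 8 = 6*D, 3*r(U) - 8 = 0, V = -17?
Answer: -5559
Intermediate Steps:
r(U) = 8/3 (r(U) = 8/3 + (1/3)*0 = 8/3 + 0 = 8/3)
h(M) = -6 + M
I(D, u) = -8 + 6*D
(h(V) + I(-13, r(2)))*(15 + (-6)**2) = ((-6 - 17) + (-8 + 6*(-13)))*(15 + (-6)**2) = (-23 + (-8 - 78))*(15 + 36) = (-23 - 86)*51 = -109*51 = -5559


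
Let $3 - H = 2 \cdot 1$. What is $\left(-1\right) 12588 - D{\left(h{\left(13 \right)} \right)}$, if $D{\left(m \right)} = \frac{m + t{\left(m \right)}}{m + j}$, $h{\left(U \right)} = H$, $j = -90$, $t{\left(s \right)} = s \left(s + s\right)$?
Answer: $- \frac{1120329}{89} \approx -12588.0$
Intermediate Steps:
$H = 1$ ($H = 3 - 2 \cdot 1 = 3 - 2 = 1$)
$t{\left(s \right)} = 2 s^{2}$ ($t{\left(s \right)} = s 2 s = 2 s^{2}$)
$h{\left(U \right)} = 1$
$D{\left(m \right)} = \frac{m + 2 m^{2}}{-90 + m}$ ($D{\left(m \right)} = \frac{m + 2 m^{2}}{m - 90} = \frac{m + 2 m^{2}}{-90 + m}$)
$\left(-1\right) 12588 - D{\left(h{\left(13 \right)} \right)} = \left(-1\right) 12588 - 1 \frac{1}{-90 + 1} \left(1 + 2 \cdot 1\right) = -12588 - 1 \frac{1}{-89} \left(1 + 2\right) = -12588 - 1 \left(- \frac{1}{89}\right) 3 = -12588 - - \frac{3}{89} = -12588 + \frac{3}{89} = - \frac{1120329}{89}$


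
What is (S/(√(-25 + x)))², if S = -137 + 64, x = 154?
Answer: 5329/129 ≈ 41.310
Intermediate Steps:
S = -73
(S/(√(-25 + x)))² = (-73/√(-25 + 154))² = (-73*√129/129)² = 5329/129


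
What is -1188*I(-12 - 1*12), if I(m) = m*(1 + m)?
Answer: -655776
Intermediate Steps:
-1188*I(-12 - 1*12) = -1188*(-12 - 1*12)*(1 + (-12 - 1*12)) = -1188*(-12 - 12)*(1 + (-12 - 12)) = -(-28512)*(1 - 24) = -(-28512)*(-23) = -1188*552 = -655776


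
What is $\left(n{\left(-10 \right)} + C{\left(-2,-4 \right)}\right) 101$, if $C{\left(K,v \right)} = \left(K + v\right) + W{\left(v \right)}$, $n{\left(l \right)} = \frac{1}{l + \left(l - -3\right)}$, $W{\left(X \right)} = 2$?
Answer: $- \frac{6969}{17} \approx -409.94$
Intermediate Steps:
$n{\left(l \right)} = \frac{1}{3 + 2 l}$ ($n{\left(l \right)} = \frac{1}{l + \left(l + 3\right)} = \frac{1}{l + \left(3 + l\right)} = \frac{1}{3 + 2 l}$)
$C{\left(K,v \right)} = 2 + K + v$ ($C{\left(K,v \right)} = \left(K + v\right) + 2 = 2 + K + v$)
$\left(n{\left(-10 \right)} + C{\left(-2,-4 \right)}\right) 101 = \left(\frac{1}{3 + 2 \left(-10\right)} - 4\right) 101 = \left(\frac{1}{3 - 20} - 4\right) 101 = \left(\frac{1}{-17} - 4\right) 101 = \left(- \frac{1}{17} - 4\right) 101 = \left(- \frac{69}{17}\right) 101 = - \frac{6969}{17}$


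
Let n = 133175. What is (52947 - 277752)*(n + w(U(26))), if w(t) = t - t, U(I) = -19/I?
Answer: -29938405875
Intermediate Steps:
w(t) = 0
(52947 - 277752)*(n + w(U(26))) = (52947 - 277752)*(133175 + 0) = -224805*133175 = -29938405875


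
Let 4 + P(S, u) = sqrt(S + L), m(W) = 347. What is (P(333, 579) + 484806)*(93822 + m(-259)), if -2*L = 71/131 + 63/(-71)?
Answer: 45653319538 + 94169*sqrt(28822301539)/9301 ≈ 4.5655e+10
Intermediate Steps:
L = 1606/9301 (L = -(71/131 + 63/(-71))/2 = -(71*(1/131) + 63*(-1/71))/2 = -(71/131 - 63/71)/2 = -1/2*(-3212/9301) = 1606/9301 ≈ 0.17267)
P(S, u) = -4 + sqrt(1606/9301 + S) (P(S, u) = -4 + sqrt(S + 1606/9301) = -4 + sqrt(1606/9301 + S))
(P(333, 579) + 484806)*(93822 + m(-259)) = ((-4 + sqrt(14937406 + 86508601*333)/9301) + 484806)*(93822 + 347) = ((-4 + sqrt(14937406 + 28807364133)/9301) + 484806)*94169 = ((-4 + sqrt(28822301539)/9301) + 484806)*94169 = (484802 + sqrt(28822301539)/9301)*94169 = 45653319538 + 94169*sqrt(28822301539)/9301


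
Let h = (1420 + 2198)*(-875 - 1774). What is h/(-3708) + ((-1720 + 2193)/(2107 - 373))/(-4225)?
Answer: 975200285978/377296725 ≈ 2584.7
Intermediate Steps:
h = -9584082 (h = 3618*(-2649) = -9584082)
h/(-3708) + ((-1720 + 2193)/(2107 - 373))/(-4225) = -9584082/(-3708) + ((-1720 + 2193)/(2107 - 373))/(-4225) = -9584082*(-1/3708) + (473/1734)*(-1/4225) = 532449/206 + (473*(1/1734))*(-1/4225) = 532449/206 + (473/1734)*(-1/4225) = 532449/206 - 473/7326150 = 975200285978/377296725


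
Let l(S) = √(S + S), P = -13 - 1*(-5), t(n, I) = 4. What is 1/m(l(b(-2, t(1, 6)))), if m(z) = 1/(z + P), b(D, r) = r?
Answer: -8 + 2*√2 ≈ -5.1716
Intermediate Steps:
P = -8 (P = -13 + 5 = -8)
l(S) = √2*√S (l(S) = √(2*S) = √2*√S)
m(z) = 1/(-8 + z) (m(z) = 1/(z - 8) = 1/(-8 + z))
1/m(l(b(-2, t(1, 6)))) = 1/(1/(-8 + √2*√4)) = 1/(1/(-8 + √2*2)) = 1/(1/(-8 + 2*√2)) = -8 + 2*√2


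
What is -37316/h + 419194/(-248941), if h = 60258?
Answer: -1570421564/681849399 ≈ -2.3032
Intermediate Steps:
-37316/h + 419194/(-248941) = -37316/60258 + 419194/(-248941) = -37316*1/60258 + 419194*(-1/248941) = -18658/30129 - 419194/248941 = -1570421564/681849399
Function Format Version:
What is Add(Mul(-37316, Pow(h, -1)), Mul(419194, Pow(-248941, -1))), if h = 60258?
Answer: Rational(-1570421564, 681849399) ≈ -2.3032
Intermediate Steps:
Add(Mul(-37316, Pow(h, -1)), Mul(419194, Pow(-248941, -1))) = Add(Mul(-37316, Pow(60258, -1)), Mul(419194, Pow(-248941, -1))) = Add(Mul(-37316, Rational(1, 60258)), Mul(419194, Rational(-1, 248941))) = Add(Rational(-18658, 30129), Rational(-419194, 248941)) = Rational(-1570421564, 681849399)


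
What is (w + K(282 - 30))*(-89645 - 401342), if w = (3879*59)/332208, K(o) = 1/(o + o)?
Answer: -37563802127/110736 ≈ -3.3922e+5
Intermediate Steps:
K(o) = 1/(2*o)
w = 25429/36912 (w = 228861*(1/332208) = 25429/36912 ≈ 0.68891)
(w + K(282 - 30))*(-89645 - 401342) = (25429/36912 + 1/(2*(282 - 30)))*(-89645 - 401342) = (25429/36912 + (½)/252)*(-490987) = (25429/36912 + (½)*(1/252))*(-490987) = (25429/36912 + 1/504)*(-490987) = (535547/775152)*(-490987) = -37563802127/110736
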